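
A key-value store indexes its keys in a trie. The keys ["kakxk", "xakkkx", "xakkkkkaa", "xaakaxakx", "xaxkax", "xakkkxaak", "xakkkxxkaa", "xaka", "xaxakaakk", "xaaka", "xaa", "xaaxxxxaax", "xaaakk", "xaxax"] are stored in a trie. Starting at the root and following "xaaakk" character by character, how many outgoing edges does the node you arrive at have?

Walk "xaaakk" from the root, arriving at one node.
No stored string extends past "xaaakk".
That node has 0 child edges.

0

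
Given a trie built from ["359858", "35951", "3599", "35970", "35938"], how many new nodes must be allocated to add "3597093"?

Walking "3597093" from the root, the first 5 characters ("35970") follow existing edges; "9" is the first miss.
New nodes needed: |"3597093"| − 5 = 7 − 5 = 2.

2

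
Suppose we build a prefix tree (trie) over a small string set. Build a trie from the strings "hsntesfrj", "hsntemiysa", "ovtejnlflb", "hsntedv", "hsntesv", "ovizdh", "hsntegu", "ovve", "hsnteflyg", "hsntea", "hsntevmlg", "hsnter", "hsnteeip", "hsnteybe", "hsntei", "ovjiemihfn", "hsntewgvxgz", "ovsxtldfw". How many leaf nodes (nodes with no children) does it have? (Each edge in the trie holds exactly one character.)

18

Leaves are exactly the stored words that no other stored word extends.
Those words: "hsntea", "hsntedv", "hsnteeip", "hsnteflyg", "hsntegu", "hsntei", "hsntemiysa", "hsnter", "hsntesfrj", "hsntesv", "hsntevmlg", "hsntewgvxgz", "hsnteybe", "ovizdh", "ovjiemihfn", "ovsxtldfw", "ovtejnlflb", "ovve"
Leaf count: 18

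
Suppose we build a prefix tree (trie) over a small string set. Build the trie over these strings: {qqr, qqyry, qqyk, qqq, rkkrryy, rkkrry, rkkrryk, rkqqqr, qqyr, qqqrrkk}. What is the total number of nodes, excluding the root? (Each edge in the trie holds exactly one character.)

Trie structure (* marks end of a word):
(root)
├─ q
│  └─ q
│     ├─ q *
│     │  └─ r
│     │     └─ r
│     │        └─ k
│     │           └─ k *
│     ├─ r *
│     └─ y
│        ├─ k *
│        └─ r *
│           └─ y *
└─ r
   └─ k
      ├─ k
      │  └─ r
      │     └─ r
      │        └─ y *
      │           ├─ k *
      │           └─ y *
      └─ q
         └─ q
            └─ q
               └─ r *
Counting every labelled node above: 24.

24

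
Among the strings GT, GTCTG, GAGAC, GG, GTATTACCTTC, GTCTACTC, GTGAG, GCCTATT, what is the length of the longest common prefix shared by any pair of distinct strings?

4

Equivalently: take the maximum, over all pairs, of their longest common prefix length.
e.g. "GTCTACTC" and "GTCTG" share the prefix "GTCT" of length 4; no pair shares a longer one.
Longest shared-prefix length: 4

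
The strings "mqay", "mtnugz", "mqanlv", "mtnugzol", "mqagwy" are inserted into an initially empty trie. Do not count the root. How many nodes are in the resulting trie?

17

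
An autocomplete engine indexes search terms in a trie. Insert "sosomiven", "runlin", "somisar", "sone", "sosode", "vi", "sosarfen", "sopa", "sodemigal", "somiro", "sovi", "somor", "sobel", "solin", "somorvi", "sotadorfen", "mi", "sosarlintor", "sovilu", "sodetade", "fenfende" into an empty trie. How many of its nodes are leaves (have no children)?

19

A leaf is a node with no children — equivalently, the end of a word that is not a proper prefix of any other stored word.
Those words: "fenfende", "mi", "runlin", "sobel", "sodemigal", "sodetade", "solin", "somiro", "somisar", "somorvi", "sone", "sopa", "sosarfen", "sosarlintor", "sosode", "sosomiven", "sotadorfen", "sovilu", "vi"
Leaf count: 19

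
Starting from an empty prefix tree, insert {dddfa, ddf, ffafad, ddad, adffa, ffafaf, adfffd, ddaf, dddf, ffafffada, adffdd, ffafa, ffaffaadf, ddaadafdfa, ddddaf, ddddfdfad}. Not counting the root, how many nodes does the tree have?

Count nodes per top-level branch (shared prefixes stored once):
  'a'-branch (adffa, adffdd, adfffd): 9 nodes
  'd'-branch (ddaadafdfa, ddad, ddaf, ddddaf, ddddfdfad, dddf, dddfa, ddf): 24 nodes
  'f'-branch (ffafa, ffafad, ffafaf, ffaffaadf, ffafffada): 16 nodes
Sum: 49

49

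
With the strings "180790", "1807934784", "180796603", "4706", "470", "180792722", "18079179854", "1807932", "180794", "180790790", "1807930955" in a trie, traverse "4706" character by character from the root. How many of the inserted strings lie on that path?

2

Check each prefix of "4706" against the stored set — each match is an end-marker on the path.
Prefixes of the query that are stored words: "470", "4706"
Count: 2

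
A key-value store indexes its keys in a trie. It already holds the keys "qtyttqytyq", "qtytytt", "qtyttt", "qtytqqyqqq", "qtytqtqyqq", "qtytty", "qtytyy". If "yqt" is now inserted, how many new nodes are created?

Nothing in the trie begins with "y"; the whole of "yqt" is new.
3 − 0 = 3 new nodes.

3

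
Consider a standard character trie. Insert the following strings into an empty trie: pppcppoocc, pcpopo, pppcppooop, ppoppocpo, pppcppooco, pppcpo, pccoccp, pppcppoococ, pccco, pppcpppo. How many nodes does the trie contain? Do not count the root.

Trie structure (* marks end of a word):
(root)
└─ p
   ├─ c
   │  ├─ c
   │  │  ├─ c
   │  │  │  └─ o *
   │  │  └─ o
   │  │     └─ c
   │  │        └─ c
   │  │           └─ p *
   │  └─ p
   │     └─ o
   │        └─ p
   │           └─ o *
   └─ p
      ├─ o
      │  └─ p
      │     └─ p
      │        └─ o
      │           └─ c
      │              └─ p
      │                 └─ o *
      └─ p
         └─ c
            └─ p
               ├─ o *
               └─ p
                  ├─ o
                  │  └─ o
                  │     ├─ c
                  │     │  ├─ c *
                  │     │  └─ o *
                  │     │     └─ c *
                  │     └─ o
                  │        └─ p *
                  └─ p
                     └─ o *
Counting every labelled node above: 36.

36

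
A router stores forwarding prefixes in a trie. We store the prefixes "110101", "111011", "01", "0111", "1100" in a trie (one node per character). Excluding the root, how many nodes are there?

15

Trie structure (* marks end of a word):
(root)
├─ 0
│  └─ 1 *
│     └─ 1
│        └─ 1 *
└─ 1
   └─ 1
      ├─ 0
      │  ├─ 0 *
      │  └─ 1
      │     └─ 0
      │        └─ 1 *
      └─ 1
         └─ 0
            └─ 1
               └─ 1 *
Counting every labelled node above: 15.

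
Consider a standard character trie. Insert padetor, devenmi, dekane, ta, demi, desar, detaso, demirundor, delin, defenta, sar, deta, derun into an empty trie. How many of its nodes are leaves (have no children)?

11

A leaf is a node with no children — equivalently, the end of a word that is not a proper prefix of any other stored word.
Those words: "defenta", "dekane", "delin", "demirundor", "derun", "desar", "detaso", "devenmi", "padetor", "sar", "ta"
Leaf count: 11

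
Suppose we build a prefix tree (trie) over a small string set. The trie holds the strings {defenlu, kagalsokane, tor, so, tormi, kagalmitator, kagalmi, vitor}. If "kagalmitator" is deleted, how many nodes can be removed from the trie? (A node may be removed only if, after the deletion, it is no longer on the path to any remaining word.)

Walk "kagalmitator" from the leaf back toward the root, removing each node that no remaining word uses.
The suffix "tator" (5 nodes) is used only by "kagalmitator"; "kagalmi" is itself a stored word, so pruning stops there.
Nodes removed: 5

5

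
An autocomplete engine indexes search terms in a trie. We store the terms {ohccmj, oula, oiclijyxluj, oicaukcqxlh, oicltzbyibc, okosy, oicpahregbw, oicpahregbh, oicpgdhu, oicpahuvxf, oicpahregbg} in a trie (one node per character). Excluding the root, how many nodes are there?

56

Count nodes per top-level branch (shared prefixes stored once):
  'o'-branch (ohccmj, oicaukcqxlh, oiclijyxluj, oicltzbyibc, oicpahregbg, oicpahregbh, oicpahregbw, oicpahuvxf, oicpgdhu, okosy, oula): 56 nodes
Sum: 56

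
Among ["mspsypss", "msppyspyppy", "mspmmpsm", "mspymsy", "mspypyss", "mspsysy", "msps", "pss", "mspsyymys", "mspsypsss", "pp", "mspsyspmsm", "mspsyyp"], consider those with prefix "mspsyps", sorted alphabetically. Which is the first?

Filter for "mspsyps…" and sort: "mspsypss", "mspsypsss"
Position 1: mspsypss

mspsypss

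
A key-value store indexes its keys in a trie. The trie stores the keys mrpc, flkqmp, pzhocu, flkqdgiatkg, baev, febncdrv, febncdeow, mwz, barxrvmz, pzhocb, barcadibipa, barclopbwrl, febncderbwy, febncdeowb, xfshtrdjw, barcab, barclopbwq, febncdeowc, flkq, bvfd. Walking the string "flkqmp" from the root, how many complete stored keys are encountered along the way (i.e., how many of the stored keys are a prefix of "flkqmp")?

2

Walk "flkqmp" from the root; an end-of-word marker is hit whenever a stored word is a prefix of "flkqmp".
Prefixes of the query that are stored words: "flkq", "flkqmp"
Count: 2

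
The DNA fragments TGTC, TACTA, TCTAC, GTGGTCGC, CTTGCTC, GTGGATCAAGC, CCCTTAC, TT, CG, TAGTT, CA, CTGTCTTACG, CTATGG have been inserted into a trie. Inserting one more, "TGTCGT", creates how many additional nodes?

Walking "TGTCGT" from the root, the first 4 characters ("TGTC") follow existing edges; "G" is the first miss.
So 6 − 4 = 2 new nodes.

2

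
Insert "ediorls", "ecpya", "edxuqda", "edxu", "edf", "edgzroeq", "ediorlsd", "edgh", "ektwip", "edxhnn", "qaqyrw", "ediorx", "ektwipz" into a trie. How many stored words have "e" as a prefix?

12

Filter for entries beginning with "e":
Words under "e": ecpya, edf, edgh, edgzroeq, ediorls, ediorlsd, ediorx, edxhnn, edxu, edxuqda, ektwip, ektwipz
Count: 12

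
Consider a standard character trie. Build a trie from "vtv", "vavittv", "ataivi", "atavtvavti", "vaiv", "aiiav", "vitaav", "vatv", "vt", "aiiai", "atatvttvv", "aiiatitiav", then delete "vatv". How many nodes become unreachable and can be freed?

2

A node on "vatv"'s path can go only if nothing else ends at it or branches off below it.
The suffix "tv" (2 nodes) is used only by "vatv"; the node for "va" still has the child "v", so pruning stops there.
Nodes removed: 2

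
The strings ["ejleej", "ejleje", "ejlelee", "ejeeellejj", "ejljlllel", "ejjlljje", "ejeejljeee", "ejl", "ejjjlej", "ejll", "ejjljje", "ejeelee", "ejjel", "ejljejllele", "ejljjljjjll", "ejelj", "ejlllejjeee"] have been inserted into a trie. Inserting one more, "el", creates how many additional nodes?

Walking "el" from the root, the first 1 characters ("e") follow existing edges; "l" is the first miss.
Each of the 1 remaining characters creates one node.

1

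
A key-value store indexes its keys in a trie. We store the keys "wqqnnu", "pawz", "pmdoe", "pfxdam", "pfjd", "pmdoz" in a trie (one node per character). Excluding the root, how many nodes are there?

Count nodes per top-level branch (shared prefixes stored once):
  'p'-branch (pawz, pfjd, pfxdam, pmdoe, pmdoz): 16 nodes
  'w'-branch (wqqnnu): 6 nodes
Sum: 22

22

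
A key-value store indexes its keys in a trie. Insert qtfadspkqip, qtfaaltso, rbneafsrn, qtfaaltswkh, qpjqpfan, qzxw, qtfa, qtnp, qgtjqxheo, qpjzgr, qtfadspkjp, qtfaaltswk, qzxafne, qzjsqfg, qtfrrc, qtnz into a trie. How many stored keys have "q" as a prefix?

15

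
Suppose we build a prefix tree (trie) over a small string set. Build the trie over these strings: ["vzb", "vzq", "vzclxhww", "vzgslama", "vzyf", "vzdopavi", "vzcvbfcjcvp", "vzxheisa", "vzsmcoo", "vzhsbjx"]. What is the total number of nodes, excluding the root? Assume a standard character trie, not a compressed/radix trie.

Insert word by word; a character creates a node only if that edge doesn't already exist:
  "vzb" → 3 new (v, z, b)
  "vzq" → prefix "vz" already present; 1 new (q)
  "vzclxhww" → prefix "vz" already present; 6 new (c, l, x, h, w, w)
  "vzgslama" → prefix "vz" already present; 6 new (g, s, l, a, m, a)
  "vzyf" → prefix "vz" already present; 2 new (y, f)
  "vzdopavi" → prefix "vz" already present; 6 new (d, o, p, a, v, i)
  "vzcvbfcjcvp" → prefix "vzc" already present; 8 new (v, b, f, c, j, c, v, p)
  "vzxheisa" → prefix "vz" already present; 6 new (x, h, e, i, s, a)
  "vzsmcoo" → prefix "vz" already present; 5 new (s, m, c, o, o)
  "vzhsbjx" → prefix "vz" already present; 5 new (h, s, b, j, x)
Total nodes = 3 + 1 + 6 + 6 + 2 + 6 + 8 + 6 + 5 + 5 = 48

48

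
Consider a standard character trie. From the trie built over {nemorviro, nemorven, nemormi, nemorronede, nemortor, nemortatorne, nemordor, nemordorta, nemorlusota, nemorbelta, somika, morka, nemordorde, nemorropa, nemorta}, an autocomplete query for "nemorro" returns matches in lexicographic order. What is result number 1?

DFS of the "nemorro" subtree visits, in order: "nemorronede", "nemorropa"
Position 1: nemorronede

nemorronede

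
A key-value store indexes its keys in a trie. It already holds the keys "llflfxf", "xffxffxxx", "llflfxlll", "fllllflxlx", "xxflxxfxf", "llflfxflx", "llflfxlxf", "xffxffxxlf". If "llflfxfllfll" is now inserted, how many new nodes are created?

4

Walking "llflfxfllfll" from the root, the first 8 characters ("llflfxfl") follow existing edges; "l" is the first miss.
New nodes needed: |"llflfxfllfll"| − 8 = 12 − 8 = 4.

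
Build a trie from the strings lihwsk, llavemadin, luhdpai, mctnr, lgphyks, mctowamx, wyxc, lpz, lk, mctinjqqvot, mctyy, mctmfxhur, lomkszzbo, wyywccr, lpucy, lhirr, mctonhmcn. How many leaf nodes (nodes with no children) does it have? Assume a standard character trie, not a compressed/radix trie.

Leaves are exactly the stored words that no other stored word extends.
Those words: "lgphyks", "lhirr", "lihwsk", "lk", "llavemadin", "lomkszzbo", "lpucy", "lpz", "luhdpai", "mctinjqqvot", "mctmfxhur", "mctnr", "mctonhmcn", "mctowamx", "mctyy", "wyxc", "wyywccr"
Leaf count: 17

17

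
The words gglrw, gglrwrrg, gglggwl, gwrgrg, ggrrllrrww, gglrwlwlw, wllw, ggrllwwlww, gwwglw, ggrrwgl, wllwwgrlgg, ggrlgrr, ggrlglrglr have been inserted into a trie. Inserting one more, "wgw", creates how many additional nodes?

2

Walking "wgw" from the root, the first 1 characters ("w") follow existing edges; "g" is the first miss.
Each of the 2 remaining characters creates one node.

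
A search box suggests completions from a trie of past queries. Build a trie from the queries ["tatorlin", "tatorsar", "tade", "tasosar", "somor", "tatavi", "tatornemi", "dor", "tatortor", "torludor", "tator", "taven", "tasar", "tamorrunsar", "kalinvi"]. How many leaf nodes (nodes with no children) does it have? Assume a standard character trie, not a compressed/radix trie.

14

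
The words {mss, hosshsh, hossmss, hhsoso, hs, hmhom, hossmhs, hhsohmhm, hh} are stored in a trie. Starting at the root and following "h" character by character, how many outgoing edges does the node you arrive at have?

4

Walk "h" from the root, arriving at one node.
Distinct next characters after "h": h, m, o, s.
That node has 4 child edges.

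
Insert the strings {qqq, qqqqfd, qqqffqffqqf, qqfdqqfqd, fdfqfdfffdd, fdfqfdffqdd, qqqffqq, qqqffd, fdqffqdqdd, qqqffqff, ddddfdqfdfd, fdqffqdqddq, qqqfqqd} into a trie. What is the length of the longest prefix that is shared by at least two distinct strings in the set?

Look for the deepest trie node that still has at least two words in its subtree.
"fdqffqdqdd" and "fdqffqdqddq" agree on "fdqffqdqdd" (10 characters) before diverging; nothing deeper is shared.
Longest shared-prefix length: 10

10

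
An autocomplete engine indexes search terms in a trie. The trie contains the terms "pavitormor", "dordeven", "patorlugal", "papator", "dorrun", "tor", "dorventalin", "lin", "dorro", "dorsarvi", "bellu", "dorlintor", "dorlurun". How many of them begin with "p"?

Traverse to the node for "p", then collect every word in that subtree.
Words under "p": papator, patorlugal, pavitormor
Count: 3

3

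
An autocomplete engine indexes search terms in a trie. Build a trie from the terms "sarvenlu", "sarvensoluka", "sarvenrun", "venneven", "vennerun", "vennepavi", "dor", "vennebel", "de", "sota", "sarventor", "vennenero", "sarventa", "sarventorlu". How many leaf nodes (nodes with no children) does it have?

A leaf is a node with no children — equivalently, the end of a word that is not a proper prefix of any other stored word.
Those words: "de", "dor", "sarvenlu", "sarvenrun", "sarvensoluka", "sarventa", "sarventorlu", "sota", "vennebel", "vennenero", "vennepavi", "vennerun", "venneven"
Leaf count: 13

13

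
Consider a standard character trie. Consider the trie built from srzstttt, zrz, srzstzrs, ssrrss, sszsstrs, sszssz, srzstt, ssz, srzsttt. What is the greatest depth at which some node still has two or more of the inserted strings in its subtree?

7

Equivalently: take the maximum, over all pairs, of their longest common prefix length.
"srzsttt" and "srzstttt" agree on "srzsttt" (7 characters) before diverging; nothing deeper is shared.
Longest shared-prefix length: 7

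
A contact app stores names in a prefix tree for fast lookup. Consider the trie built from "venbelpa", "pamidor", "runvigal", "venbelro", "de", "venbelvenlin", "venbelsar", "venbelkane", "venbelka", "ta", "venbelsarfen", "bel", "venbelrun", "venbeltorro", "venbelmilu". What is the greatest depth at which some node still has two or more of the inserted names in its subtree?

Look for the deepest trie node that still has at least two words in its subtree.
e.g. "venbelsar" and "venbelsarfen" share the prefix "venbelsar" of length 9; no pair shares a longer one.
Longest shared-prefix length: 9

9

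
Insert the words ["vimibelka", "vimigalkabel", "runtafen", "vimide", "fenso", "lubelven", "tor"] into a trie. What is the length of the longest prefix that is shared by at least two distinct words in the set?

4

The deepest shared node is where two words last agree before diverging.
e.g. "vimibelka" and "vimide" share the prefix "vimi" of length 4; no pair shares a longer one.
Longest shared-prefix length: 4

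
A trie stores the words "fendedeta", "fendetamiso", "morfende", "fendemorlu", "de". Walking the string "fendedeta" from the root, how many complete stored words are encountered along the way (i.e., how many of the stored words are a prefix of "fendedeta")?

Check each prefix of "fendedeta" against the stored set — each match is an end-marker on the path.
Prefixes of the query that are stored words: "fendedeta"
Count: 1

1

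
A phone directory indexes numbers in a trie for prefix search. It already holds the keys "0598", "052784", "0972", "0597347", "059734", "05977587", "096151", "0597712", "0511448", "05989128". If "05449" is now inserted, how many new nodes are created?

Walking "05449" from the root, the first 2 characters ("05") follow existing edges; "4" is the first miss.
So 5 − 2 = 3 new nodes.

3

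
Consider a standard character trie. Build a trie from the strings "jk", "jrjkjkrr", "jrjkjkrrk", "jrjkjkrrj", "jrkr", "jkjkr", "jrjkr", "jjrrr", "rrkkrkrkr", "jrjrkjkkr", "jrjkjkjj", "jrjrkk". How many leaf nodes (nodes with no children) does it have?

10

A leaf is a node with no children — equivalently, the end of a word that is not a proper prefix of any other stored word.
Those words: "jjrrr", "jkjkr", "jrjkjkjj", "jrjkjkrrj", "jrjkjkrrk", "jrjkr", "jrjrkjkkr", "jrjrkk", "jrkr", "rrkkrkrkr"
Leaf count: 10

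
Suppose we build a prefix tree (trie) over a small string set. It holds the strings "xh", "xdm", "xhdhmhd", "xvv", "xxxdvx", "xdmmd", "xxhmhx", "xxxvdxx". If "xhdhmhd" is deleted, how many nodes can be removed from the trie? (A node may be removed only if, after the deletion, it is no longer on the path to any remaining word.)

After clearing the end-marker at "xhdhmhd", prune upward until reaching a node still needed by another word.
The suffix "dhmhd" (5 nodes) is used only by "xhdhmhd"; "xh" is itself a stored word, so pruning stops there.
Nodes removed: 5

5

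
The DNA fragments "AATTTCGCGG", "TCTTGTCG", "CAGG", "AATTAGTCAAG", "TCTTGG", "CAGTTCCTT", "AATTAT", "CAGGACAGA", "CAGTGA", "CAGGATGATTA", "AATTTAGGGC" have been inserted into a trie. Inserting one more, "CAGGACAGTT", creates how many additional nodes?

2

The longest prefix of "CAGGACAGTT" already in the trie is "CAGGACAG" (length 8).
Each of the 2 remaining characters creates one node.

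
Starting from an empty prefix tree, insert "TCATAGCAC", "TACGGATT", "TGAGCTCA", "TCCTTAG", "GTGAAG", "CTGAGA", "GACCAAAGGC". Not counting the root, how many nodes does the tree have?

Insert word by word; a character creates a node only if that edge doesn't already exist:
  "TCATAGCAC" → 9 new (T, C, A, T, A, G, C, A, C)
  "TACGGATT" → prefix "T" already present; 7 new (A, C, G, G, A, T, T)
  "TGAGCTCA" → prefix "T" already present; 7 new (G, A, G, C, T, C, A)
  "TCCTTAG" → prefix "TC" already present; 5 new (C, T, T, A, G)
  "GTGAAG" → 6 new (G, T, G, A, A, G)
  "CTGAGA" → 6 new (C, T, G, A, G, A)
  "GACCAAAGGC" → prefix "G" already present; 9 new (A, C, C, A, A, A, G, G, C)
Total nodes = 9 + 7 + 7 + 5 + 6 + 6 + 9 = 49

49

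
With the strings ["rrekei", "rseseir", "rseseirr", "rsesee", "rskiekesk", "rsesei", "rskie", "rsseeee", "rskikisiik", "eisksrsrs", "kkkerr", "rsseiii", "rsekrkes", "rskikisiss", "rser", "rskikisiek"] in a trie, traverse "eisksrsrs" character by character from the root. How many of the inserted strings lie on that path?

1

Check each prefix of "eisksrsrs" against the stored set — each match is an end-marker on the path.
Prefixes of the query that are stored words: "eisksrsrs"
Count: 1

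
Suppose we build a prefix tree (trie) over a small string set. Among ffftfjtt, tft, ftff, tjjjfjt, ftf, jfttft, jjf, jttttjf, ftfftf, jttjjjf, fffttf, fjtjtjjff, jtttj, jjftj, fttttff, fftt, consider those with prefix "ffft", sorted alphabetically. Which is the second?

fffttf

Words with prefix "ffft", in lexicographic order: "ffftfjtt", "fffttf"
Position 2: fffttf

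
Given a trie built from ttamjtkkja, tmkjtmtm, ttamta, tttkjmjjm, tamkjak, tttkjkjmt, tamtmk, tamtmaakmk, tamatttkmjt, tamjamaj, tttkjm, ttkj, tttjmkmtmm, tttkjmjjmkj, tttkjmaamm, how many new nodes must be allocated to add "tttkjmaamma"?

The longest prefix of "tttkjmaamma" already in the trie is "tttkjmaamm" (length 10).
So 11 − 10 = 1 new nodes.

1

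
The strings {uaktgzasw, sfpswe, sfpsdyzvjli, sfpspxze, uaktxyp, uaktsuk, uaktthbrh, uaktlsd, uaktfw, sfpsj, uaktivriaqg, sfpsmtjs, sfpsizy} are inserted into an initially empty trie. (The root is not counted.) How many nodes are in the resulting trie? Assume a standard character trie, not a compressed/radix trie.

57

For each word, the new-node count is its length minus the longest prefix already in the trie:
  "uaktgzasw" → 9 new (u, a, k, t, g, z, a, s, w)
  "sfpswe" → 6 new (s, f, p, s, w, e)
  "sfpsdyzvjli" → prefix "sfps" already present; 7 new (d, y, z, v, j, l, i)
  "sfpspxze" → prefix "sfps" already present; 4 new (p, x, z, e)
  "uaktxyp" → prefix "uakt" already present; 3 new (x, y, p)
  "uaktsuk" → prefix "uakt" already present; 3 new (s, u, k)
  "uaktthbrh" → prefix "uakt" already present; 5 new (t, h, b, r, h)
  "uaktlsd" → prefix "uakt" already present; 3 new (l, s, d)
  "uaktfw" → prefix "uakt" already present; 2 new (f, w)
  "sfpsj" → prefix "sfps" already present; 1 new (j)
  "uaktivriaqg" → prefix "uakt" already present; 7 new (i, v, r, i, a, q, g)
  "sfpsmtjs" → prefix "sfps" already present; 4 new (m, t, j, s)
  "sfpsizy" → prefix "sfps" already present; 3 new (i, z, y)
Total nodes = 9 + 6 + 7 + 4 + 3 + 3 + 5 + 3 + 2 + 1 + 7 + 4 + 3 = 57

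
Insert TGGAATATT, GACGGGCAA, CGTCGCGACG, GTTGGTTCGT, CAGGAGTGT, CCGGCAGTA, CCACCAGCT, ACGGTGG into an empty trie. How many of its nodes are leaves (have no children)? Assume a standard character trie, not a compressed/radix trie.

8

Leaves are exactly the stored words that no other stored word extends.
Those words: "ACGGTGG", "CAGGAGTGT", "CCACCAGCT", "CCGGCAGTA", "CGTCGCGACG", "GACGGGCAA", "GTTGGTTCGT", "TGGAATATT"
Leaf count: 8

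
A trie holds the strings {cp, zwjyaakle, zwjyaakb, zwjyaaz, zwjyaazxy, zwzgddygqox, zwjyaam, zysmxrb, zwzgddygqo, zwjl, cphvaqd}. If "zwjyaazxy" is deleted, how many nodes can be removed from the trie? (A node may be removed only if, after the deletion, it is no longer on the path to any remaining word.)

2

Walk "zwjyaazxy" from the leaf back toward the root, removing each node that no remaining word uses.
The suffix "xy" (2 nodes) is used only by "zwjyaazxy"; "zwjyaaz" is itself a stored word, so pruning stops there.
Nodes removed: 2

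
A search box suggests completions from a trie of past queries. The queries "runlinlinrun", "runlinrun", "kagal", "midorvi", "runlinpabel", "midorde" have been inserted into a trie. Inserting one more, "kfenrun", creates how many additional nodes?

6

Walking "kfenrun" from the root, the first 1 characters ("k") follow existing edges; "f" is the first miss.
Each of the 6 remaining characters creates one node.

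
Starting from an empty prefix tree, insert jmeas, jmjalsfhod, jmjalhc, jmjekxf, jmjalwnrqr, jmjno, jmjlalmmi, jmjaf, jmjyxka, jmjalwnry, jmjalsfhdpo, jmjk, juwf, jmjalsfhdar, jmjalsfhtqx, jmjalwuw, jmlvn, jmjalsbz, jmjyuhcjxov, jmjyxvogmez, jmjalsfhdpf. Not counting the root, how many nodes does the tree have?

For each word, the new-node count is its length minus the longest prefix already in the trie:
  "jmeas" → 5 new (j, m, e, a, s)
  "jmjalsfhod" → prefix "jm" already present; 8 new (j, a, l, s, f, h, o, d)
  "jmjalhc" → prefix "jmjal" already present; 2 new (h, c)
  "jmjekxf" → prefix "jmj" already present; 4 new (e, k, x, f)
  "jmjalwnrqr" → prefix "jmjal" already present; 5 new (w, n, r, q, r)
  "jmjno" → prefix "jmj" already present; 2 new (n, o)
  "jmjlalmmi" → prefix "jmj" already present; 6 new (l, a, l, m, m, i)
  "jmjaf" → prefix "jmja" already present; 1 new (f)
  "jmjyxka" → prefix "jmj" already present; 4 new (y, x, k, a)
  "jmjalwnry" → prefix "jmjalwnr" already present; 1 new (y)
  "jmjalsfhdpo" → prefix "jmjalsfh" already present; 3 new (d, p, o)
  "jmjk" → prefix "jmj" already present; 1 new (k)
  "juwf" → prefix "j" already present; 3 new (u, w, f)
  "jmjalsfhdar" → prefix "jmjalsfhd" already present; 2 new (a, r)
  "jmjalsfhtqx" → prefix "jmjalsfh" already present; 3 new (t, q, x)
  "jmjalwuw" → prefix "jmjalw" already present; 2 new (u, w)
  "jmlvn" → prefix "jm" already present; 3 new (l, v, n)
  "jmjalsbz" → prefix "jmjals" already present; 2 new (b, z)
  "jmjyuhcjxov" → prefix "jmjy" already present; 7 new (u, h, c, j, x, o, v)
  "jmjyxvogmez" → prefix "jmjyx" already present; 6 new (v, o, g, m, e, z)
  "jmjalsfhdpf" → prefix "jmjalsfhdp" already present; 1 new (f)
Total nodes = 5 + 8 + 2 + 4 + 5 + 2 + 6 + 1 + 4 + 1 + 3 + 1 + 3 + 2 + 3 + 2 + 3 + 2 + 7 + 6 + 1 = 71

71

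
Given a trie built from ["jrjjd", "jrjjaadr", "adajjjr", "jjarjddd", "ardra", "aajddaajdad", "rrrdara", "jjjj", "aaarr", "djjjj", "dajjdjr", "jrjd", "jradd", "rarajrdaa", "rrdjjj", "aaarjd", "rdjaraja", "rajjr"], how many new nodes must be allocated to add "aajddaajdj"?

1

"aajddaajd" is already a path in the trie; the remaining "j" must be added.
New nodes needed: |"aajddaajdj"| − 9 = 10 − 9 = 1.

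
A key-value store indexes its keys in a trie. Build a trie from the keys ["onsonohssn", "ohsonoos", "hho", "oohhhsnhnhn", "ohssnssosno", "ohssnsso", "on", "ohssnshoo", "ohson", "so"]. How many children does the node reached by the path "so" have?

Follow the path "so" to its node, then look at its outgoing edges.
No stored string extends past "so".
That node has 0 child edges.

0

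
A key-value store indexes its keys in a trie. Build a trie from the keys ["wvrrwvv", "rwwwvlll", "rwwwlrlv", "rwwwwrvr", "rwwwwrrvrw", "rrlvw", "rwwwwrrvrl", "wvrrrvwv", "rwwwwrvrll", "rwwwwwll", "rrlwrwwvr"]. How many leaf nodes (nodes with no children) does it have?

Leaves are exactly the stored words that no other stored word extends.
Those words: "rrlvw", "rrlwrwwvr", "rwwwlrlv", "rwwwvlll", "rwwwwrrvrl", "rwwwwrrvrw", "rwwwwrvrll", "rwwwwwll", "wvrrrvwv", "wvrrwvv"
Leaf count: 10

10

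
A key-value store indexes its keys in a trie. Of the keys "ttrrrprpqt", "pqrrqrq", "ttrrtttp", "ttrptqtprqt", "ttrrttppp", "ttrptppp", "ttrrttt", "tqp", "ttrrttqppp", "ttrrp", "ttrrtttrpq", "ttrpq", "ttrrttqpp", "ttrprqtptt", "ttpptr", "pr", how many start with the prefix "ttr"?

Walk to "ttr"; the words in its subtree are exactly those with that prefix.
Matches: "ttrpq", "ttrprqtptt", "ttrptppp", "ttrptqtprqt", "ttrrp", "ttrrrprpqt", "ttrrttppp", "ttrrttqpp", "ttrrttqppp", "ttrrttt", "ttrrtttp", "ttrrtttrpq"
Count: 12

12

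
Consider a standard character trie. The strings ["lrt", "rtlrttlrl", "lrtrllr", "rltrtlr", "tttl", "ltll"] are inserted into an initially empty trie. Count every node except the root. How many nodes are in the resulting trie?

29

Trie structure (* marks end of a word):
(root)
├─ l
│  ├─ r
│  │  └─ t *
│  │     └─ r
│  │        └─ l
│  │           └─ l
│  │              └─ r *
│  └─ t
│     └─ l
│        └─ l *
├─ r
│  ├─ l
│  │  └─ t
│  │     └─ r
│  │        └─ t
│  │           └─ l
│  │              └─ r *
│  └─ t
│     └─ l
│        └─ r
│           └─ t
│              └─ t
│                 └─ l
│                    └─ r
│                       └─ l *
└─ t
   └─ t
      └─ t
         └─ l *
Counting every labelled node above: 29.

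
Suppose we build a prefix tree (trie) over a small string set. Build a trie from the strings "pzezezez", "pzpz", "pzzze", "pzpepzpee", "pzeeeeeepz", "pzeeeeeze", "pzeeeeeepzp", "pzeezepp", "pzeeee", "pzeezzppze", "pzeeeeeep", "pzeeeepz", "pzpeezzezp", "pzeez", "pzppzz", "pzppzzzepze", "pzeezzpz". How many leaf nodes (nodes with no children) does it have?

12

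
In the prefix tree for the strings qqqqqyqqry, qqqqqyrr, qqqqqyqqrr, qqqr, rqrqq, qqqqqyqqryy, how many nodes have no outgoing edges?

5

Leaves are exactly the stored words that no other stored word extends.
Those words: "qqqqqyqqrr", "qqqqqyqqryy", "qqqqqyrr", "qqqr", "rqrqq"
Leaf count: 5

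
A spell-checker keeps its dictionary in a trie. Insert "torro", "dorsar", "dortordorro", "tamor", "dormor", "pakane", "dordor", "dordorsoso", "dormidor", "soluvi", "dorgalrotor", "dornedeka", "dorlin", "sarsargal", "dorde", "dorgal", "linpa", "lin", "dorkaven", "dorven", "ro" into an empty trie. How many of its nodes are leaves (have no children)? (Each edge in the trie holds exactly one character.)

18

A leaf is a node with no children — equivalently, the end of a word that is not a proper prefix of any other stored word.
Those words: "dorde", "dordorsoso", "dorgalrotor", "dorkaven", "dorlin", "dormidor", "dormor", "dornedeka", "dorsar", "dortordorro", "dorven", "linpa", "pakane", "ro", "sarsargal", "soluvi", "tamor", "torro"
Leaf count: 18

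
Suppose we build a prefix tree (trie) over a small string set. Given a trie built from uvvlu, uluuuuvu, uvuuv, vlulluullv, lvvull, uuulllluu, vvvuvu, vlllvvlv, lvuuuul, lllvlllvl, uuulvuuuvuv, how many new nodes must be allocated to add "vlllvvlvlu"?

The longest prefix of "vlllvvlvlu" already in the trie is "vlllvvlv" (length 8).
New nodes needed: |"vlllvvlvlu"| − 8 = 10 − 8 = 2.

2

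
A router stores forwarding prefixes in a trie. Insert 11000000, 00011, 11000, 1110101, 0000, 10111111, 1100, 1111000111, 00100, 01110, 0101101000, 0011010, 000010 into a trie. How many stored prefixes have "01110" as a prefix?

1

Filter for entries beginning with "01110":
Matches: "01110"
Count: 1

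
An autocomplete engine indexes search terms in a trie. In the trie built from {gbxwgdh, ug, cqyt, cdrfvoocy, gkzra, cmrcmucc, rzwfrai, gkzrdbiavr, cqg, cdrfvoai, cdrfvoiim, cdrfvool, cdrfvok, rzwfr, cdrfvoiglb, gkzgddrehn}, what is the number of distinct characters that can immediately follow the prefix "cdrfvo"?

4

The children of the "cdrfvo" node are the distinct next characters among strings starting with "cdrfvo".
Characters that immediately follow "cdrfvo" among the stored strings: {a, i, k, o}.
That node has 4 child edges.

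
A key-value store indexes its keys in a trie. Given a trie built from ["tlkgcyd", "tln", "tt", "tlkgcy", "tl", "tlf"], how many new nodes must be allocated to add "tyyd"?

3

Walking "tyyd" from the root, the first 1 characters ("t") follow existing edges; "y" is the first miss.
New nodes needed: |"tyyd"| − 1 = 4 − 1 = 3.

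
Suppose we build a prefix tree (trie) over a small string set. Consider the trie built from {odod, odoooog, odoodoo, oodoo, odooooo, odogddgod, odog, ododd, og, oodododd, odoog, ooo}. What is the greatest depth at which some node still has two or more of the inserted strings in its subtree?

Equivalently: take the maximum, over all pairs, of their longest common prefix length.
"odoooog" and "odooooo" agree on "odoooo" (6 characters) before diverging; nothing deeper is shared.
Longest shared-prefix length: 6

6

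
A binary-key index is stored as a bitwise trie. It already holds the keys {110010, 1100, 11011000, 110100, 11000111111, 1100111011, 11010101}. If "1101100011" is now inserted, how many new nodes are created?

Walking "1101100011" from the root, the first 8 characters ("11011000") follow existing edges; "1" is the first miss.
So 10 − 8 = 2 new nodes.

2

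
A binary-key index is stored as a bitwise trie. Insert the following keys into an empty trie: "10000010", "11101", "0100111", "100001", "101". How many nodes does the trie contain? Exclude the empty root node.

21

Trie structure (* marks end of a word):
(root)
├─ 0
│  └─ 1
│     └─ 0
│        └─ 0
│           └─ 1
│              └─ 1
│                 └─ 1 *
└─ 1
   ├─ 0
   │  ├─ 0
   │  │  └─ 0
   │  │     └─ 0
   │  │        ├─ 0
   │  │        │  └─ 1
   │  │        │     └─ 0 *
   │  │        └─ 1 *
   │  └─ 1 *
   └─ 1
      └─ 1
         └─ 0
            └─ 1 *
Counting every labelled node above: 21.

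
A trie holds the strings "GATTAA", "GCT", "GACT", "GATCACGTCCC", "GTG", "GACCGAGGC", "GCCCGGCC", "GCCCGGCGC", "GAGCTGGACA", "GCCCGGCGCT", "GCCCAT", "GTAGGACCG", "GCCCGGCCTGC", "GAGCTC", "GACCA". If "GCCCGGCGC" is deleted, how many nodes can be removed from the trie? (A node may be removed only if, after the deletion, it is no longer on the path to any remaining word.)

After clearing the end-marker at "GCCCGGCGC", prune upward until reaching a node still needed by another word.
Every node on "GCCCGGCGC" is still needed (e.g. by "GCCCGGCGCT"), so nothing is freed.
Nodes removed: 0

0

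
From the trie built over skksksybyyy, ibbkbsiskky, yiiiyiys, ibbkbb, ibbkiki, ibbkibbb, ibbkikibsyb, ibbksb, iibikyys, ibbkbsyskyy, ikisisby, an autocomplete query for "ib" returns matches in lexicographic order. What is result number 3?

Filter for "ib…" and sort: "ibbkbb", "ibbkbsiskky", "ibbkbsyskyy", "ibbkibbb", "ibbkiki", "ibbkikibsyb", "ibbksb"
The 3rd is ibbkbsyskyy.

ibbkbsyskyy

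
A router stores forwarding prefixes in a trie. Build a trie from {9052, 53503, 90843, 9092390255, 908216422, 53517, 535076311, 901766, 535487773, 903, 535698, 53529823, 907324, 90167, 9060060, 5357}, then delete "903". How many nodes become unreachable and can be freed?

1

After clearing the end-marker at "903", prune upward until reaching a node still needed by another word.
The suffix "3" (1 node) is used only by "903"; the node for "90" still has the child "5", so pruning stops there.
Nodes removed: 1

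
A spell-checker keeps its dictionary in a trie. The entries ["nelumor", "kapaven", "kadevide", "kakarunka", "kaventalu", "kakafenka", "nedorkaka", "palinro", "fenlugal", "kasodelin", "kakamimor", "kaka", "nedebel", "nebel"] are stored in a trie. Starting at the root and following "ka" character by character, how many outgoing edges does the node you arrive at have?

5

Walk "ka" from the root, arriving at one node.
Distinct next characters after "ka": d, k, p, s, v.
That node has 5 child edges.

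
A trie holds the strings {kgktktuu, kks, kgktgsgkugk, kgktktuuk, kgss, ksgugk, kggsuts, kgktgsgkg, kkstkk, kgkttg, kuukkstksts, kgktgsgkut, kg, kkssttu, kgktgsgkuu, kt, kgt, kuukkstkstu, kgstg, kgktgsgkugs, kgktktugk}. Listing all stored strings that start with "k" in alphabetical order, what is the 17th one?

Filter for "k…" and sort: "kg", "kggsuts", "kgktgsgkg", "kgktgsgkugk", "kgktgsgkugs", "kgktgsgkut", "kgktgsgkuu", "kgktktugk", "kgktktuu", "kgktktuuk", "kgkttg", "kgss", "kgstg", "kgt", "kks", "kkssttu", "kkstkk", "ksgugk", "kt", "kuukkstksts", "kuukkstkstu"
Position 17: kkstkk

kkstkk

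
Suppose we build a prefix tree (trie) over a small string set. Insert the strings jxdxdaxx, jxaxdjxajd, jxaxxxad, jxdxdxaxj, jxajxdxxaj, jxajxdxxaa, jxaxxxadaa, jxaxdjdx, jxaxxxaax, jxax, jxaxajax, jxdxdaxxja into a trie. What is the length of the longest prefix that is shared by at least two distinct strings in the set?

Look for the deepest trie node that still has at least two words in its subtree.
"jxajxdxxaa" and "jxajxdxxaj" agree on "jxajxdxxa" (9 characters) before diverging; nothing deeper is shared.
Longest shared-prefix length: 9

9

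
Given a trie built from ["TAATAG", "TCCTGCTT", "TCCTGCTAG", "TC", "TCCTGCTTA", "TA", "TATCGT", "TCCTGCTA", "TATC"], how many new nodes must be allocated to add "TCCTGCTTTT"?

Walking "TCCTGCTTTT" from the root, the first 8 characters ("TCCTGCTT") follow existing edges; "T" is the first miss.
New nodes needed: |"TCCTGCTTTT"| − 8 = 10 − 8 = 2.

2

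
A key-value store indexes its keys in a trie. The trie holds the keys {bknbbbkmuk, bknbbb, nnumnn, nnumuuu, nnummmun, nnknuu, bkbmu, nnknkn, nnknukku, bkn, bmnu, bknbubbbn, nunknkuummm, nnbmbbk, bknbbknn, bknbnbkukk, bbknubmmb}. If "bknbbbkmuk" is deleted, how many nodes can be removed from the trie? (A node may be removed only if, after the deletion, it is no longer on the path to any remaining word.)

A node on "bknbbbkmuk"'s path can go only if nothing else ends at it or branches off below it.
The suffix "kmuk" (4 nodes) is used only by "bknbbbkmuk"; "bknbbb" is itself a stored word, so pruning stops there.
Nodes removed: 4

4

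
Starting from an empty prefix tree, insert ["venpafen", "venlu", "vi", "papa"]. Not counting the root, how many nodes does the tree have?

Trie structure (* marks end of a word):
(root)
├─ p
│  └─ a
│     └─ p
│        └─ a *
└─ v
   ├─ e
   │  └─ n
   │     ├─ l
   │     │  └─ u *
   │     └─ p
   │        └─ a
   │           └─ f
   │              └─ e
   │                 └─ n *
   └─ i *
Counting every labelled node above: 15.

15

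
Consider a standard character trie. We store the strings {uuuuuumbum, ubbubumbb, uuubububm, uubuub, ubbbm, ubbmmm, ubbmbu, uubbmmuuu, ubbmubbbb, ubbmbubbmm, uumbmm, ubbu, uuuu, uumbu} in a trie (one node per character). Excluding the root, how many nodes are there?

55

Insert word by word; a character creates a node only if that edge doesn't already exist:
  "uuuuuumbum" → 10 new (u, u, u, u, u, u, m, b, u, m)
  "ubbubumbb" → prefix "u" already present; 8 new (b, b, u, b, u, m, b, b)
  "uuubububm" → prefix "uuu" already present; 6 new (b, u, b, u, b, m)
  "uubuub" → prefix "uu" already present; 4 new (b, u, u, b)
  "ubbbm" → prefix "ubb" already present; 2 new (b, m)
  "ubbmmm" → prefix "ubb" already present; 3 new (m, m, m)
  "ubbmbu" → prefix "ubbm" already present; 2 new (b, u)
  "uubbmmuuu" → prefix "uub" already present; 6 new (b, m, m, u, u, u)
  "ubbmubbbb" → prefix "ubbm" already present; 5 new (u, b, b, b, b)
  "ubbmbubbmm" → prefix "ubbmbu" already present; 4 new (b, b, m, m)
  "uumbmm" → prefix "uu" already present; 4 new (m, b, m, m)
  "ubbu" → prefix "ubbu" already present; 0 new (none)
  "uuuu" → prefix "uuuu" already present; 0 new (none)
  "uumbu" → prefix "uumb" already present; 1 new (u)
Total nodes = 10 + 8 + 6 + 4 + 2 + 3 + 2 + 6 + 5 + 4 + 4 + 0 + 0 + 1 = 55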